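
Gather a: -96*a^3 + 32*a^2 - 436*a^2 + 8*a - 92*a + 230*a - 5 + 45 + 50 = -96*a^3 - 404*a^2 + 146*a + 90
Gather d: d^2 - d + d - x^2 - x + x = d^2 - x^2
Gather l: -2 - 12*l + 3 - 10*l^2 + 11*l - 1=-10*l^2 - l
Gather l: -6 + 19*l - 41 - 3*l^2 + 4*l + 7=-3*l^2 + 23*l - 40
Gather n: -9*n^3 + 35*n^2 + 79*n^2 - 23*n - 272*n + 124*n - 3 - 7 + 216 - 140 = -9*n^3 + 114*n^2 - 171*n + 66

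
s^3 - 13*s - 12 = (s - 4)*(s + 1)*(s + 3)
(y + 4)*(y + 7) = y^2 + 11*y + 28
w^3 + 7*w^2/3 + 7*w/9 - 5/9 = (w - 1/3)*(w + 1)*(w + 5/3)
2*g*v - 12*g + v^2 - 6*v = (2*g + v)*(v - 6)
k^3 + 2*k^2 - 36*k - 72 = (k - 6)*(k + 2)*(k + 6)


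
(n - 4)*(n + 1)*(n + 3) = n^3 - 13*n - 12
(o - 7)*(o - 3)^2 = o^3 - 13*o^2 + 51*o - 63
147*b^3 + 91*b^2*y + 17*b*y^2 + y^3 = (3*b + y)*(7*b + y)^2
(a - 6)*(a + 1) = a^2 - 5*a - 6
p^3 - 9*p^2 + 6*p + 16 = (p - 8)*(p - 2)*(p + 1)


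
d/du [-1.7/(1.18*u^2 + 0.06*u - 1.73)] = (4.012*u + 0.102)/(1.18*u^2 + 0.06*u - 1.73)^2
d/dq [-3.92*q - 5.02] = -3.92000000000000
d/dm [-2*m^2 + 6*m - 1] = 6 - 4*m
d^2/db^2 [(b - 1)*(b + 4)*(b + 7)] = 6*b + 20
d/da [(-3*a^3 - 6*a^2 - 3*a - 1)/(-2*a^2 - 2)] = (3*a^4 + 6*a^2 + 10*a + 3)/(2*(a^4 + 2*a^2 + 1))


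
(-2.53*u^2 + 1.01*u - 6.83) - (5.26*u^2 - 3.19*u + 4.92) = -7.79*u^2 + 4.2*u - 11.75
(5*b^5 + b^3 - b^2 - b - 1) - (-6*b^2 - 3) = 5*b^5 + b^3 + 5*b^2 - b + 2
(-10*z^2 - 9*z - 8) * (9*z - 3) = -90*z^3 - 51*z^2 - 45*z + 24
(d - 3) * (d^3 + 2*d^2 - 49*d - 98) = d^4 - d^3 - 55*d^2 + 49*d + 294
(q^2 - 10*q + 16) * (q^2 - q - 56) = q^4 - 11*q^3 - 30*q^2 + 544*q - 896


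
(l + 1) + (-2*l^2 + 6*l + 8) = -2*l^2 + 7*l + 9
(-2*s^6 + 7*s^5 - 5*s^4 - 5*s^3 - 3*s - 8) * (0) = 0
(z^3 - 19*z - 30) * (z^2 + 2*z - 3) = z^5 + 2*z^4 - 22*z^3 - 68*z^2 - 3*z + 90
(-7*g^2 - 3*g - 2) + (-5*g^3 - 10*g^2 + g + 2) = -5*g^3 - 17*g^2 - 2*g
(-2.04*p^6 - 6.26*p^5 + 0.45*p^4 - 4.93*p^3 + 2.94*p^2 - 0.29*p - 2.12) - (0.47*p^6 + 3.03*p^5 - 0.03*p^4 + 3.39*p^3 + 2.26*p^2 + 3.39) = -2.51*p^6 - 9.29*p^5 + 0.48*p^4 - 8.32*p^3 + 0.68*p^2 - 0.29*p - 5.51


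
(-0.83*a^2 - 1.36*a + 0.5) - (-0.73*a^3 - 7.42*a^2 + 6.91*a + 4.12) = 0.73*a^3 + 6.59*a^2 - 8.27*a - 3.62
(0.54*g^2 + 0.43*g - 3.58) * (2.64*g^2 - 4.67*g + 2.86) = 1.4256*g^4 - 1.3866*g^3 - 9.9149*g^2 + 17.9484*g - 10.2388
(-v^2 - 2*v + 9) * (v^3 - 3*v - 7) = -v^5 - 2*v^4 + 12*v^3 + 13*v^2 - 13*v - 63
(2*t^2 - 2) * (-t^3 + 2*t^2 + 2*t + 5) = -2*t^5 + 4*t^4 + 6*t^3 + 6*t^2 - 4*t - 10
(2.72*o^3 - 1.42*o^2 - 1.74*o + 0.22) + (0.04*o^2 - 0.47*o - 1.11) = 2.72*o^3 - 1.38*o^2 - 2.21*o - 0.89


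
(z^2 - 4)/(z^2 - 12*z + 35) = (z^2 - 4)/(z^2 - 12*z + 35)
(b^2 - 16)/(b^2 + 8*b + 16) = (b - 4)/(b + 4)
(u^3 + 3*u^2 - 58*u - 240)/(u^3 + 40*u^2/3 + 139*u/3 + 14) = 3*(u^2 - 3*u - 40)/(3*u^2 + 22*u + 7)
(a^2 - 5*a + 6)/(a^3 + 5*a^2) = (a^2 - 5*a + 6)/(a^2*(a + 5))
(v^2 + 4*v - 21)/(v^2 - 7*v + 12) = (v + 7)/(v - 4)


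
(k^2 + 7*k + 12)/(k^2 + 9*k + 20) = (k + 3)/(k + 5)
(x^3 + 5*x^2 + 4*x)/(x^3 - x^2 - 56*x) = (x^2 + 5*x + 4)/(x^2 - x - 56)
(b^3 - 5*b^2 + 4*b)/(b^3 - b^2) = (b - 4)/b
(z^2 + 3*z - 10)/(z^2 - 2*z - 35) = (z - 2)/(z - 7)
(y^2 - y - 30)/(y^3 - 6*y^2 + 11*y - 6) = (y^2 - y - 30)/(y^3 - 6*y^2 + 11*y - 6)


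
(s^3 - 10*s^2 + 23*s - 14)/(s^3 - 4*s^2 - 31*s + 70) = (s - 1)/(s + 5)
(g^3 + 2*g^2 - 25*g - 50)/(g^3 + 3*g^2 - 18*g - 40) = (g - 5)/(g - 4)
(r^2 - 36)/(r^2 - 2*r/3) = 3*(r^2 - 36)/(r*(3*r - 2))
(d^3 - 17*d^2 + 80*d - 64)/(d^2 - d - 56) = (d^2 - 9*d + 8)/(d + 7)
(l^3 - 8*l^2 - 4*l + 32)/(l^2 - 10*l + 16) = l + 2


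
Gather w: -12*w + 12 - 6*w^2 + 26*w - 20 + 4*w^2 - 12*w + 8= -2*w^2 + 2*w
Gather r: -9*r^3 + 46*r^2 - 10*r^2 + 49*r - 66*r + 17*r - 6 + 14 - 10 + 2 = -9*r^3 + 36*r^2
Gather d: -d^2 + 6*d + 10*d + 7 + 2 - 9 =-d^2 + 16*d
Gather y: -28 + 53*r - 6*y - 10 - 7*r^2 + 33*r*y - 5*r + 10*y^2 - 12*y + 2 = -7*r^2 + 48*r + 10*y^2 + y*(33*r - 18) - 36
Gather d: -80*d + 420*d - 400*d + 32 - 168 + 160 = 24 - 60*d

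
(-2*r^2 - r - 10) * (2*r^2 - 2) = -4*r^4 - 2*r^3 - 16*r^2 + 2*r + 20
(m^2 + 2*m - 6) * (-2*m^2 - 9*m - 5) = -2*m^4 - 13*m^3 - 11*m^2 + 44*m + 30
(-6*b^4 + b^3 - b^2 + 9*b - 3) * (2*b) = -12*b^5 + 2*b^4 - 2*b^3 + 18*b^2 - 6*b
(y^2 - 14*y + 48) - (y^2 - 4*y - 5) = 53 - 10*y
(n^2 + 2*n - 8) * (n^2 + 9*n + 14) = n^4 + 11*n^3 + 24*n^2 - 44*n - 112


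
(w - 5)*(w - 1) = w^2 - 6*w + 5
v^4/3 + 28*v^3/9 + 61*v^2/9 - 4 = (v/3 + 1/3)*(v - 2/3)*(v + 3)*(v + 6)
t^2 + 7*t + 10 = (t + 2)*(t + 5)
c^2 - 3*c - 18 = (c - 6)*(c + 3)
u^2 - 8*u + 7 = (u - 7)*(u - 1)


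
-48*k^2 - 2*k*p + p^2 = (-8*k + p)*(6*k + p)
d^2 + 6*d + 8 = (d + 2)*(d + 4)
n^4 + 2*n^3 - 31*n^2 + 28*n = n*(n - 4)*(n - 1)*(n + 7)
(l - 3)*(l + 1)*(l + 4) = l^3 + 2*l^2 - 11*l - 12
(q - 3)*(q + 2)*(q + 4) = q^3 + 3*q^2 - 10*q - 24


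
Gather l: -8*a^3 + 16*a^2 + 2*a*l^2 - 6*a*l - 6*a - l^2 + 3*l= -8*a^3 + 16*a^2 - 6*a + l^2*(2*a - 1) + l*(3 - 6*a)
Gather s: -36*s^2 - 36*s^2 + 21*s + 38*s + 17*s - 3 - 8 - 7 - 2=-72*s^2 + 76*s - 20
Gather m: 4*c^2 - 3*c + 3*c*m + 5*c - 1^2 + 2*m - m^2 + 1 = 4*c^2 + 2*c - m^2 + m*(3*c + 2)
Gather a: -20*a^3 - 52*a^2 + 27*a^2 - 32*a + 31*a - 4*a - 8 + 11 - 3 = -20*a^3 - 25*a^2 - 5*a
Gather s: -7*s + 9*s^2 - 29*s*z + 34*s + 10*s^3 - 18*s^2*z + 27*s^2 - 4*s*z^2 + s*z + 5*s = 10*s^3 + s^2*(36 - 18*z) + s*(-4*z^2 - 28*z + 32)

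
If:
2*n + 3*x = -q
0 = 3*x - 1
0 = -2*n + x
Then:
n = 1/6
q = -4/3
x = 1/3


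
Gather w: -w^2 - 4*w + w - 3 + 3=-w^2 - 3*w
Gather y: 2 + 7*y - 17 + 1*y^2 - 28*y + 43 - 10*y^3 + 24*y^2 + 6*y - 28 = -10*y^3 + 25*y^2 - 15*y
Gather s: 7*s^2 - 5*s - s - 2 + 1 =7*s^2 - 6*s - 1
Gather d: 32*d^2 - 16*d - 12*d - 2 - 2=32*d^2 - 28*d - 4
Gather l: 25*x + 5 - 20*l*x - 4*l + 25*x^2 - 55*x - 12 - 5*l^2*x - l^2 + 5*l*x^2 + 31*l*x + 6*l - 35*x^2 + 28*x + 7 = l^2*(-5*x - 1) + l*(5*x^2 + 11*x + 2) - 10*x^2 - 2*x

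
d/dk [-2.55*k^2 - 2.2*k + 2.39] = -5.1*k - 2.2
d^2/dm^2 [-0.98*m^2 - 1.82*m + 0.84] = -1.96000000000000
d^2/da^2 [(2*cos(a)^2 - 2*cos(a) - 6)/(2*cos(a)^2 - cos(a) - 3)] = 2*((1 - cos(2*a))^2/2 + 141*cos(a)/4 - 7*cos(2*a) + 23*cos(3*a)/4 - 27)/((cos(a) + 1)^2*(2*cos(a) - 3)^3)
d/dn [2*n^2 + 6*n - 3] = 4*n + 6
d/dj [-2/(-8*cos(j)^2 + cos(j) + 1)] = 2*(16*cos(j) - 1)*sin(j)/(-8*cos(j)^2 + cos(j) + 1)^2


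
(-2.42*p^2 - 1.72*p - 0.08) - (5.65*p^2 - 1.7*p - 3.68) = -8.07*p^2 - 0.02*p + 3.6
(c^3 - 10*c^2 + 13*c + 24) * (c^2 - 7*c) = c^5 - 17*c^4 + 83*c^3 - 67*c^2 - 168*c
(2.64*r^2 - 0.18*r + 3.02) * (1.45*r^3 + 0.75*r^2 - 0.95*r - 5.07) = 3.828*r^5 + 1.719*r^4 + 1.736*r^3 - 10.9488*r^2 - 1.9564*r - 15.3114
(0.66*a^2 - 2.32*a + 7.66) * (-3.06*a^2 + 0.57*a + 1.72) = -2.0196*a^4 + 7.4754*a^3 - 23.6268*a^2 + 0.3758*a + 13.1752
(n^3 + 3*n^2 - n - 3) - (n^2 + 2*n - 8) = n^3 + 2*n^2 - 3*n + 5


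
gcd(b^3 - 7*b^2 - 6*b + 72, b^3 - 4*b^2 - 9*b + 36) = b^2 - b - 12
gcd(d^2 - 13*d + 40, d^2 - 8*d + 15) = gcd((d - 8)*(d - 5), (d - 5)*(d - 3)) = d - 5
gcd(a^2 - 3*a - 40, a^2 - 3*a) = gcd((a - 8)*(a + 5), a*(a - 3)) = 1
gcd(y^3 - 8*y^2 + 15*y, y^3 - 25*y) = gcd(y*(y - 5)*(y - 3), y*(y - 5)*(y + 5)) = y^2 - 5*y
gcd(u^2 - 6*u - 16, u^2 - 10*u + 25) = 1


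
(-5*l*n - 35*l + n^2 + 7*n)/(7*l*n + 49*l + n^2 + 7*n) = (-5*l + n)/(7*l + n)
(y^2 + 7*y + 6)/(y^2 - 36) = (y + 1)/(y - 6)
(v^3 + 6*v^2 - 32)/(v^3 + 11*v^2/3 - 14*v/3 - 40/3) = 3*(v + 4)/(3*v + 5)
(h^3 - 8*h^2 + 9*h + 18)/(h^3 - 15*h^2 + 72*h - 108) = (h + 1)/(h - 6)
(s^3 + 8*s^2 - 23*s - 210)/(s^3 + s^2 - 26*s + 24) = (s^2 + 2*s - 35)/(s^2 - 5*s + 4)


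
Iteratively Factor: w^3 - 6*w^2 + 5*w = (w - 1)*(w^2 - 5*w) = w*(w - 1)*(w - 5)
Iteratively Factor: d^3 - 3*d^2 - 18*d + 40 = (d - 2)*(d^2 - d - 20) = (d - 2)*(d + 4)*(d - 5)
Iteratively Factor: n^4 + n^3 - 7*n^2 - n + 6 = (n - 1)*(n^3 + 2*n^2 - 5*n - 6) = (n - 1)*(n + 3)*(n^2 - n - 2) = (n - 1)*(n + 1)*(n + 3)*(n - 2)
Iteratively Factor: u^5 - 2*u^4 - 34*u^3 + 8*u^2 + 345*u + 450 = (u - 5)*(u^4 + 3*u^3 - 19*u^2 - 87*u - 90) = (u - 5)*(u + 2)*(u^3 + u^2 - 21*u - 45) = (u - 5)*(u + 2)*(u + 3)*(u^2 - 2*u - 15) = (u - 5)^2*(u + 2)*(u + 3)*(u + 3)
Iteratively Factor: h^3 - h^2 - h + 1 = (h - 1)*(h^2 - 1) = (h - 1)*(h + 1)*(h - 1)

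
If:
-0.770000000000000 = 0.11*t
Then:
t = -7.00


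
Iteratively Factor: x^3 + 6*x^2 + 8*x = (x + 2)*(x^2 + 4*x) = (x + 2)*(x + 4)*(x)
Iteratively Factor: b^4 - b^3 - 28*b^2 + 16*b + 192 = (b - 4)*(b^3 + 3*b^2 - 16*b - 48) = (b - 4)*(b + 3)*(b^2 - 16) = (b - 4)^2*(b + 3)*(b + 4)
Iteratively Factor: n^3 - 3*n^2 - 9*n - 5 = (n + 1)*(n^2 - 4*n - 5) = (n - 5)*(n + 1)*(n + 1)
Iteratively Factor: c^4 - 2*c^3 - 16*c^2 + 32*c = (c - 2)*(c^3 - 16*c) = c*(c - 2)*(c^2 - 16) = c*(c - 2)*(c + 4)*(c - 4)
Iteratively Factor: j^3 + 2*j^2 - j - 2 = (j - 1)*(j^2 + 3*j + 2) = (j - 1)*(j + 2)*(j + 1)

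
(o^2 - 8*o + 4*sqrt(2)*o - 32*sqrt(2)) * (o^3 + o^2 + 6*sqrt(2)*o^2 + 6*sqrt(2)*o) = o^5 - 7*o^4 + 10*sqrt(2)*o^4 - 70*sqrt(2)*o^3 + 40*o^3 - 336*o^2 - 80*sqrt(2)*o^2 - 384*o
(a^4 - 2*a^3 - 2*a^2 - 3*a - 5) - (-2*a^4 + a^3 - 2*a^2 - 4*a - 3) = 3*a^4 - 3*a^3 + a - 2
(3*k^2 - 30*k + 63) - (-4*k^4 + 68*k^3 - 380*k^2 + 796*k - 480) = 4*k^4 - 68*k^3 + 383*k^2 - 826*k + 543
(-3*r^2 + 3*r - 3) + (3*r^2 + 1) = 3*r - 2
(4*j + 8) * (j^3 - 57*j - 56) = 4*j^4 + 8*j^3 - 228*j^2 - 680*j - 448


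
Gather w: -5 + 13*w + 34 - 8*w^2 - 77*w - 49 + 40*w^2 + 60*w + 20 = 32*w^2 - 4*w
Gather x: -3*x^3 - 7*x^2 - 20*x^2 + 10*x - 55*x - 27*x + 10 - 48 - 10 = -3*x^3 - 27*x^2 - 72*x - 48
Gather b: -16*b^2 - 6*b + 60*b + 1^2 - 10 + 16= -16*b^2 + 54*b + 7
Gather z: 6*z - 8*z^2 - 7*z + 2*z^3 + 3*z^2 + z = 2*z^3 - 5*z^2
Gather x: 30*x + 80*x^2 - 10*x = 80*x^2 + 20*x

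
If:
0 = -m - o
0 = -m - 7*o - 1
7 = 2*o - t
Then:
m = 1/6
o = -1/6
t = -22/3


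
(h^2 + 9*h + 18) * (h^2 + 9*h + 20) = h^4 + 18*h^3 + 119*h^2 + 342*h + 360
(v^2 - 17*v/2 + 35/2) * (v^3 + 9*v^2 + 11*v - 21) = v^5 + v^4/2 - 48*v^3 + 43*v^2 + 371*v - 735/2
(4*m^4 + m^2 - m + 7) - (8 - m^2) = 4*m^4 + 2*m^2 - m - 1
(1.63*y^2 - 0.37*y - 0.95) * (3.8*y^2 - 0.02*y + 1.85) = 6.194*y^4 - 1.4386*y^3 - 0.5871*y^2 - 0.6655*y - 1.7575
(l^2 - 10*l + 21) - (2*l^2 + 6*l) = -l^2 - 16*l + 21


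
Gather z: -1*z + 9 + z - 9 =0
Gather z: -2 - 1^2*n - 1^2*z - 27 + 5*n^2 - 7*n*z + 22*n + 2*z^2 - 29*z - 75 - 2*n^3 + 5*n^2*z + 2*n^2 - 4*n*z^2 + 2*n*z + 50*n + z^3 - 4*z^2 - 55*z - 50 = -2*n^3 + 7*n^2 + 71*n + z^3 + z^2*(-4*n - 2) + z*(5*n^2 - 5*n - 85) - 154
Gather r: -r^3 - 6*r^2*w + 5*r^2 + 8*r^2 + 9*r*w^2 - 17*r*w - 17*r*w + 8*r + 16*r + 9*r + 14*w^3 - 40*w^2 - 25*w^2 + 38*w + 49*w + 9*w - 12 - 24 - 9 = -r^3 + r^2*(13 - 6*w) + r*(9*w^2 - 34*w + 33) + 14*w^3 - 65*w^2 + 96*w - 45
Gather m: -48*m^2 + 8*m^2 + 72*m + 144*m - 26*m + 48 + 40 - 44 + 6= -40*m^2 + 190*m + 50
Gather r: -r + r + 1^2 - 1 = 0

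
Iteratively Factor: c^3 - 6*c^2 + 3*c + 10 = (c + 1)*(c^2 - 7*c + 10) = (c - 5)*(c + 1)*(c - 2)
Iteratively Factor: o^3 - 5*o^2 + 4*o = (o - 1)*(o^2 - 4*o) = (o - 4)*(o - 1)*(o)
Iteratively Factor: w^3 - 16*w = (w + 4)*(w^2 - 4*w) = w*(w + 4)*(w - 4)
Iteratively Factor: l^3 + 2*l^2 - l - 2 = (l + 1)*(l^2 + l - 2) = (l + 1)*(l + 2)*(l - 1)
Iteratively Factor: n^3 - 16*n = (n - 4)*(n^2 + 4*n) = (n - 4)*(n + 4)*(n)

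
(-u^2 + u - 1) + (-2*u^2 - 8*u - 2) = -3*u^2 - 7*u - 3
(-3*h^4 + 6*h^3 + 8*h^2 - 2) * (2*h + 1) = -6*h^5 + 9*h^4 + 22*h^3 + 8*h^2 - 4*h - 2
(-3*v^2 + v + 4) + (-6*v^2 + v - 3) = -9*v^2 + 2*v + 1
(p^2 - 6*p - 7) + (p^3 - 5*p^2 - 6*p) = p^3 - 4*p^2 - 12*p - 7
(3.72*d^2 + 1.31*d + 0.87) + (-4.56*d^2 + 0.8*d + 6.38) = -0.839999999999999*d^2 + 2.11*d + 7.25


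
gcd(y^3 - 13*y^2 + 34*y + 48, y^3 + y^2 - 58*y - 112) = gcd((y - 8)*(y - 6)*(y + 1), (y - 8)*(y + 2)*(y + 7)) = y - 8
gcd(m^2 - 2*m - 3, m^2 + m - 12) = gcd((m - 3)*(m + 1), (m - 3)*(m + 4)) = m - 3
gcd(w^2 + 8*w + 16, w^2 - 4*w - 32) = w + 4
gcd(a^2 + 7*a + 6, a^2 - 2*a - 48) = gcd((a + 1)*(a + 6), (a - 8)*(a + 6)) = a + 6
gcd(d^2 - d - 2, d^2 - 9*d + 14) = d - 2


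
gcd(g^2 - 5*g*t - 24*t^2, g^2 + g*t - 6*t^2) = g + 3*t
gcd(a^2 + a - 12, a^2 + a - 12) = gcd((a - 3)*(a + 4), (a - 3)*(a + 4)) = a^2 + a - 12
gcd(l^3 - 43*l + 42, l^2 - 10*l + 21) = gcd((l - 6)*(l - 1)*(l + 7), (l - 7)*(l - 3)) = 1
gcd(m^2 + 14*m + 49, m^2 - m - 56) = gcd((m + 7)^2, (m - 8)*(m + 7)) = m + 7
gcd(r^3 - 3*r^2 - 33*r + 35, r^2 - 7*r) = r - 7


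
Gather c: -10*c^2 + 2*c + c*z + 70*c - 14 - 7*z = -10*c^2 + c*(z + 72) - 7*z - 14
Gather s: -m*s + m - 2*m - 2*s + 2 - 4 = -m + s*(-m - 2) - 2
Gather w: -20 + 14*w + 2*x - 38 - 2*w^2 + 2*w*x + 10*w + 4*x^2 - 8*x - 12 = -2*w^2 + w*(2*x + 24) + 4*x^2 - 6*x - 70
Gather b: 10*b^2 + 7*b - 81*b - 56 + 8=10*b^2 - 74*b - 48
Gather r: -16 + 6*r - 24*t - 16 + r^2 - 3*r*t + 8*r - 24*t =r^2 + r*(14 - 3*t) - 48*t - 32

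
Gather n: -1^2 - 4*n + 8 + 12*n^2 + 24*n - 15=12*n^2 + 20*n - 8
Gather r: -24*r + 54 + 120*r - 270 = 96*r - 216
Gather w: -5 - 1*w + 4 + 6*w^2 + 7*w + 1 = 6*w^2 + 6*w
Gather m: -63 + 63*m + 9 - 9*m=54*m - 54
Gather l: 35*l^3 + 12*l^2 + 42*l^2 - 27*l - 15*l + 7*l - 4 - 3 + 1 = 35*l^3 + 54*l^2 - 35*l - 6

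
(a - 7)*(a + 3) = a^2 - 4*a - 21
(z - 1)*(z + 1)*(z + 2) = z^3 + 2*z^2 - z - 2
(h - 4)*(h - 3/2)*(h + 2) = h^3 - 7*h^2/2 - 5*h + 12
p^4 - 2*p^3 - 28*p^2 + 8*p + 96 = (p - 6)*(p - 2)*(p + 2)*(p + 4)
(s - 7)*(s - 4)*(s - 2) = s^3 - 13*s^2 + 50*s - 56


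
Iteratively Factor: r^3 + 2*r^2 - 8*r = (r)*(r^2 + 2*r - 8) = r*(r - 2)*(r + 4)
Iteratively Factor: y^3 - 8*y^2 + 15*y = (y - 5)*(y^2 - 3*y) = (y - 5)*(y - 3)*(y)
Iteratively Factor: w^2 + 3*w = (w)*(w + 3)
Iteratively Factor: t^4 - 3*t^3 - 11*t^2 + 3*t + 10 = (t - 1)*(t^3 - 2*t^2 - 13*t - 10) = (t - 1)*(t + 2)*(t^2 - 4*t - 5) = (t - 1)*(t + 1)*(t + 2)*(t - 5)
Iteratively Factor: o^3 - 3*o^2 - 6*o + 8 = (o - 1)*(o^2 - 2*o - 8) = (o - 1)*(o + 2)*(o - 4)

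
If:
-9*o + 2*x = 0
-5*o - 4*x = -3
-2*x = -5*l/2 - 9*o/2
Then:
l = 27/115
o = 3/23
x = 27/46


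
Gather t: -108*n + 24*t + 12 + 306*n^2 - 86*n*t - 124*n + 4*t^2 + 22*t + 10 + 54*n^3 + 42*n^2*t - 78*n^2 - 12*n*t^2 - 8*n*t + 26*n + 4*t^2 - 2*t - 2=54*n^3 + 228*n^2 - 206*n + t^2*(8 - 12*n) + t*(42*n^2 - 94*n + 44) + 20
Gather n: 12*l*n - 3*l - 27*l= 12*l*n - 30*l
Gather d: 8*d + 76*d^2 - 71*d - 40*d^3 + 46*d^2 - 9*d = -40*d^3 + 122*d^2 - 72*d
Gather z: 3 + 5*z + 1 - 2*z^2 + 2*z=-2*z^2 + 7*z + 4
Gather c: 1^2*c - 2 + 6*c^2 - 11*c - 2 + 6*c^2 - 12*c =12*c^2 - 22*c - 4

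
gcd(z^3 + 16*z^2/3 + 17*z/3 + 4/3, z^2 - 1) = z + 1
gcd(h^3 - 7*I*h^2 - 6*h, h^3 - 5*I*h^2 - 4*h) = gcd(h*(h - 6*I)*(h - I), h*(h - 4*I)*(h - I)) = h^2 - I*h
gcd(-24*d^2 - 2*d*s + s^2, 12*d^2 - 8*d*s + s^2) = -6*d + s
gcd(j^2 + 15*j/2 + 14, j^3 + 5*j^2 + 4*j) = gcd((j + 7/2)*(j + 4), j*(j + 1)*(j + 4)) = j + 4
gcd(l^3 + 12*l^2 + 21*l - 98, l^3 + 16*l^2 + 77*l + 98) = l^2 + 14*l + 49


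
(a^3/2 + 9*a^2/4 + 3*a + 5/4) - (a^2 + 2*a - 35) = a^3/2 + 5*a^2/4 + a + 145/4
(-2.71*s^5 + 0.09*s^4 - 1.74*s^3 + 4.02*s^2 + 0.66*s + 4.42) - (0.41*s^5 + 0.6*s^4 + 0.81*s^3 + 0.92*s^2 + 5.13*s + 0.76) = -3.12*s^5 - 0.51*s^4 - 2.55*s^3 + 3.1*s^2 - 4.47*s + 3.66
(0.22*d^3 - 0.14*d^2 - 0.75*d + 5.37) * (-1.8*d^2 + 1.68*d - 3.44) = -0.396*d^5 + 0.6216*d^4 + 0.358*d^3 - 10.4444*d^2 + 11.6016*d - 18.4728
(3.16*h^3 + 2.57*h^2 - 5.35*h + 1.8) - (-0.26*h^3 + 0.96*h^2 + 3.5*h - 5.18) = 3.42*h^3 + 1.61*h^2 - 8.85*h + 6.98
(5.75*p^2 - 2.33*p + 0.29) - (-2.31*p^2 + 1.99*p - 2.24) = 8.06*p^2 - 4.32*p + 2.53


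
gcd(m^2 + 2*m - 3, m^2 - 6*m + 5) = m - 1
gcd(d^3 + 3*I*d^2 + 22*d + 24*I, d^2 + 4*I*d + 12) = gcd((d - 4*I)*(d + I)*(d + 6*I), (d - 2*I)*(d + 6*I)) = d + 6*I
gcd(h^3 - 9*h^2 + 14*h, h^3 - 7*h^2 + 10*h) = h^2 - 2*h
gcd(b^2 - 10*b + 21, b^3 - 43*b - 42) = b - 7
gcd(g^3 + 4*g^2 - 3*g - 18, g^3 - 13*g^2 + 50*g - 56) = g - 2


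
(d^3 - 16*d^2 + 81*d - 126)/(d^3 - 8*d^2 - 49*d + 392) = (d^2 - 9*d + 18)/(d^2 - d - 56)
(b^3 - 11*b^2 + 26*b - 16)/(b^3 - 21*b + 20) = (b^2 - 10*b + 16)/(b^2 + b - 20)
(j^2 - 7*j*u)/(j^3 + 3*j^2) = (j - 7*u)/(j*(j + 3))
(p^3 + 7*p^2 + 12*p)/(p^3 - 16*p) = (p + 3)/(p - 4)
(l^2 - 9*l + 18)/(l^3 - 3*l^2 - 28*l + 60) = (l - 3)/(l^2 + 3*l - 10)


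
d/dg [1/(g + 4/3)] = -9/(3*g + 4)^2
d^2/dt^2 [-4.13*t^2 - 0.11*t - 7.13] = -8.26000000000000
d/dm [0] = 0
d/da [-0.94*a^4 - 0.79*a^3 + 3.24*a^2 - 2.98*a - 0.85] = -3.76*a^3 - 2.37*a^2 + 6.48*a - 2.98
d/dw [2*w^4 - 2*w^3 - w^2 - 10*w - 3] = 8*w^3 - 6*w^2 - 2*w - 10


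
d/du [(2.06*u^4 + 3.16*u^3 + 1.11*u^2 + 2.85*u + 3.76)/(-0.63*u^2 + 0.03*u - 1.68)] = (-2.5956*u^5 - 1.8054*u^4 - 13.6536*u^3 - 14.0976*u^2 + 1.008*u - 4.9008)/(0.3969*u^4 - 0.0378*u^3 + 2.1177*u^2 - 0.1008*u + 2.8224)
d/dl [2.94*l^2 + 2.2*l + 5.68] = 5.88*l + 2.2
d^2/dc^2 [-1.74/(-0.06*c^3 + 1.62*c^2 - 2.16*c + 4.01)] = ((5.6376 - 0.6264*c)*(0.06*c^3 - 1.62*c^2 + 2.16*c - 4.01) + 1.74*(0.18*c^2 - 3.24*c + 2.16)*(0.36*c^2 - 6.48*c + 4.32))/(0.06*c^3 - 1.62*c^2 + 2.16*c - 4.01)^3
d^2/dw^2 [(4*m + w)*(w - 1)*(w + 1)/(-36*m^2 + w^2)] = 2*(5184*m^5 + 3888*m^4*w + 432*m^3*w^2 - 144*m^3 + 36*m^2*w^3 - 108*m^2*w - 12*m*w^2 - w^3)/(-46656*m^6 + 3888*m^4*w^2 - 108*m^2*w^4 + w^6)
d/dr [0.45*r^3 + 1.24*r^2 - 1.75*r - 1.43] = 1.35*r^2 + 2.48*r - 1.75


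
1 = 1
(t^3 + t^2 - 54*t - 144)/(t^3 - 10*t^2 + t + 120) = (t + 6)/(t - 5)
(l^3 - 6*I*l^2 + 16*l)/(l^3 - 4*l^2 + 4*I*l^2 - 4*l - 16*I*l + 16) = l*(l - 8*I)/(l^2 + 2*l*(-2 + I) - 8*I)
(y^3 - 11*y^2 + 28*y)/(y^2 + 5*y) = (y^2 - 11*y + 28)/(y + 5)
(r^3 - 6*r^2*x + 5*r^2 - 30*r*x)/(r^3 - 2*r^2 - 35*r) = (r - 6*x)/(r - 7)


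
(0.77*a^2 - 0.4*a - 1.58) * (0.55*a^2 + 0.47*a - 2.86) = 0.4235*a^4 + 0.1419*a^3 - 3.2592*a^2 + 0.4014*a + 4.5188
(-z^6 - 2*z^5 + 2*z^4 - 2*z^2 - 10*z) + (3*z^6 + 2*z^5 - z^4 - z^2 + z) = 2*z^6 + z^4 - 3*z^2 - 9*z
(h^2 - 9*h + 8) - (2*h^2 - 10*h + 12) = -h^2 + h - 4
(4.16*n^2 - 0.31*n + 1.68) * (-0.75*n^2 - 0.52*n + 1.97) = -3.12*n^4 - 1.9307*n^3 + 7.0964*n^2 - 1.4843*n + 3.3096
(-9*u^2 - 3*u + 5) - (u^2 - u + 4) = -10*u^2 - 2*u + 1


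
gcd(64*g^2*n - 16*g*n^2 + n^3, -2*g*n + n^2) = n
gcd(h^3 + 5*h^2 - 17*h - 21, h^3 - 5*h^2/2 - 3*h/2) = h - 3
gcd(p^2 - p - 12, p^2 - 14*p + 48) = 1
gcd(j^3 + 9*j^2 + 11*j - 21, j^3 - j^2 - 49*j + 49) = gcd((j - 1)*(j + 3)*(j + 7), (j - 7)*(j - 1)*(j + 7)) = j^2 + 6*j - 7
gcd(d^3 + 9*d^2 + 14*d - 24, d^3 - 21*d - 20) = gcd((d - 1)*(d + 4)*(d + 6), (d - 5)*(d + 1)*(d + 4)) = d + 4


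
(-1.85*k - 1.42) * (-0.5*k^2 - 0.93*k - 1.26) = 0.925*k^3 + 2.4305*k^2 + 3.6516*k + 1.7892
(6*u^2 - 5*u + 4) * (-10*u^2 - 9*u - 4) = -60*u^4 - 4*u^3 - 19*u^2 - 16*u - 16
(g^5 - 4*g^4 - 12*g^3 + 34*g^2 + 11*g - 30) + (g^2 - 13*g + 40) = g^5 - 4*g^4 - 12*g^3 + 35*g^2 - 2*g + 10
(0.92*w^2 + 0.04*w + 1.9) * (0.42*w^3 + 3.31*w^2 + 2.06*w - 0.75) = 0.3864*w^5 + 3.062*w^4 + 2.8256*w^3 + 5.6814*w^2 + 3.884*w - 1.425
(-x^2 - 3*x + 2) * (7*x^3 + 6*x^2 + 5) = -7*x^5 - 27*x^4 - 4*x^3 + 7*x^2 - 15*x + 10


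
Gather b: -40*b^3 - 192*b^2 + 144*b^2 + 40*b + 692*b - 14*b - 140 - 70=-40*b^3 - 48*b^2 + 718*b - 210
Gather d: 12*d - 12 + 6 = 12*d - 6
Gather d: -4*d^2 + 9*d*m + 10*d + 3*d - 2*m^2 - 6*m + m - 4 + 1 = -4*d^2 + d*(9*m + 13) - 2*m^2 - 5*m - 3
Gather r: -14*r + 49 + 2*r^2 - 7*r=2*r^2 - 21*r + 49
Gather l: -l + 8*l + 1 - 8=7*l - 7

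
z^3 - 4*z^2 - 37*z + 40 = (z - 8)*(z - 1)*(z + 5)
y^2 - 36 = (y - 6)*(y + 6)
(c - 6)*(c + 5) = c^2 - c - 30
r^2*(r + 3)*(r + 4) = r^4 + 7*r^3 + 12*r^2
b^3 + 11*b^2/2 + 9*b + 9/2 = (b + 1)*(b + 3/2)*(b + 3)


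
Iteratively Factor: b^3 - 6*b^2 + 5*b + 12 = (b - 3)*(b^2 - 3*b - 4) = (b - 3)*(b + 1)*(b - 4)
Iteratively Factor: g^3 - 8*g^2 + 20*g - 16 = (g - 2)*(g^2 - 6*g + 8) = (g - 4)*(g - 2)*(g - 2)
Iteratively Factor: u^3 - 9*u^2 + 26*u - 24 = (u - 4)*(u^2 - 5*u + 6) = (u - 4)*(u - 2)*(u - 3)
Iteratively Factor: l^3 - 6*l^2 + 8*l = (l - 2)*(l^2 - 4*l) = l*(l - 2)*(l - 4)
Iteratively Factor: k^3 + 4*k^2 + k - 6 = (k + 3)*(k^2 + k - 2) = (k - 1)*(k + 3)*(k + 2)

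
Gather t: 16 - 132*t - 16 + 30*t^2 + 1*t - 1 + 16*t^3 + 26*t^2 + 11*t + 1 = 16*t^3 + 56*t^2 - 120*t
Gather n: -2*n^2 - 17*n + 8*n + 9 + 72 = -2*n^2 - 9*n + 81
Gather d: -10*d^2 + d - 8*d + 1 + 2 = -10*d^2 - 7*d + 3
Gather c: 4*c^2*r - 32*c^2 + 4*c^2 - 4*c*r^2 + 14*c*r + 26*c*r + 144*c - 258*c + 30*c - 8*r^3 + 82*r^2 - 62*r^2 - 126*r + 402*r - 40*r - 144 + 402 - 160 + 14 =c^2*(4*r - 28) + c*(-4*r^2 + 40*r - 84) - 8*r^3 + 20*r^2 + 236*r + 112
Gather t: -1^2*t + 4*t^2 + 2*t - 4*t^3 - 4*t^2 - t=-4*t^3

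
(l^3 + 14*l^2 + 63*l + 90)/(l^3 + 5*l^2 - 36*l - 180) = (l + 3)/(l - 6)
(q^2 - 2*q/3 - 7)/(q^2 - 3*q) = (q + 7/3)/q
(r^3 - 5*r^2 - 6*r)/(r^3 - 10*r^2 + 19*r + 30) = r/(r - 5)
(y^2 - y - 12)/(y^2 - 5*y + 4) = (y + 3)/(y - 1)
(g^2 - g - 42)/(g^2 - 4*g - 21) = (g + 6)/(g + 3)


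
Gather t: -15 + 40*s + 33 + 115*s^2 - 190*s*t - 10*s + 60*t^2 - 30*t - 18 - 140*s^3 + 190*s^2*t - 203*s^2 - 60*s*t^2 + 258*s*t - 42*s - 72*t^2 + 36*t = -140*s^3 - 88*s^2 - 12*s + t^2*(-60*s - 12) + t*(190*s^2 + 68*s + 6)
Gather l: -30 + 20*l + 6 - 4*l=16*l - 24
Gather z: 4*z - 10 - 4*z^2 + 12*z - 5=-4*z^2 + 16*z - 15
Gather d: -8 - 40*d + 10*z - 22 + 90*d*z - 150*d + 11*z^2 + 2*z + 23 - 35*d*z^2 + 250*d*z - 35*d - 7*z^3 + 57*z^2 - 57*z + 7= d*(-35*z^2 + 340*z - 225) - 7*z^3 + 68*z^2 - 45*z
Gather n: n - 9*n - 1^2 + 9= 8 - 8*n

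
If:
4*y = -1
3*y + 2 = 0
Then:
No Solution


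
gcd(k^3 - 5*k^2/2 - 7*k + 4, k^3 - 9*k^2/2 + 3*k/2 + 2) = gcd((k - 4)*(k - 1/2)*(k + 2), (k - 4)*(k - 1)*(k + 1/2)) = k - 4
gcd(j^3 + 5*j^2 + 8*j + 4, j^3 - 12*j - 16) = j^2 + 4*j + 4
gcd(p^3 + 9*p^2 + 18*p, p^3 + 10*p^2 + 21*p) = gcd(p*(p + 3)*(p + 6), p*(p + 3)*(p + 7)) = p^2 + 3*p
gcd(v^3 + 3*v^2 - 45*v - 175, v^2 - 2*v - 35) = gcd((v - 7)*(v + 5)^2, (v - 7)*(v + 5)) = v^2 - 2*v - 35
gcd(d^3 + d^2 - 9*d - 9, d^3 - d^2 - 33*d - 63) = d + 3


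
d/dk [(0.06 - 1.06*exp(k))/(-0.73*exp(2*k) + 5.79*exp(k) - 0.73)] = (-0.7738*exp(2*k) + 0.0876000000000001*exp(k) + 0.4264)*exp(k)/(0.5329*exp(4*k) - 8.4534*exp(3*k) + 34.5899*exp(2*k) - 8.4534*exp(k) + 0.5329)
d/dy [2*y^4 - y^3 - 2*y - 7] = 8*y^3 - 3*y^2 - 2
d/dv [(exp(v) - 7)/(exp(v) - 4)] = 3*exp(v)/(exp(v) - 4)^2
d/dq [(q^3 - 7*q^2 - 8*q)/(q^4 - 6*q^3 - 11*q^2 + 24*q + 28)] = (-q^4 + 16*q^3 - 60*q^2 + 56*q - 224)/(q^6 - 14*q^5 + 41*q^4 + 112*q^3 - 376*q^2 - 224*q + 784)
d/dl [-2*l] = -2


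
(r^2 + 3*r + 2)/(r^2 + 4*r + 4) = (r + 1)/(r + 2)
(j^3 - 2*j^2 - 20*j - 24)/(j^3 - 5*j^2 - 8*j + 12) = (j + 2)/(j - 1)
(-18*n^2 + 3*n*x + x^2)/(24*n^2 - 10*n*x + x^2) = (-18*n^2 + 3*n*x + x^2)/(24*n^2 - 10*n*x + x^2)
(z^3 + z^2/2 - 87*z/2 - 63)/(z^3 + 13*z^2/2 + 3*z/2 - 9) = (z - 7)/(z - 1)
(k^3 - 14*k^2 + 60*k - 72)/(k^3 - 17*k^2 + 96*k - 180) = (k - 2)/(k - 5)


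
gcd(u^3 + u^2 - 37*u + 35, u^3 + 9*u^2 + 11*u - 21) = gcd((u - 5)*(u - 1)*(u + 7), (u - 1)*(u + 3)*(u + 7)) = u^2 + 6*u - 7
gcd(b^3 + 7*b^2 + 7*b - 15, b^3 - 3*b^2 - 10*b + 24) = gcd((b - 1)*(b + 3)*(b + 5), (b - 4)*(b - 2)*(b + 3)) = b + 3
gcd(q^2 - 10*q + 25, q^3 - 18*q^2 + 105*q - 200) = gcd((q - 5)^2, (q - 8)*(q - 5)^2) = q^2 - 10*q + 25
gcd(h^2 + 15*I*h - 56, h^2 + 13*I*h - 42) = h + 7*I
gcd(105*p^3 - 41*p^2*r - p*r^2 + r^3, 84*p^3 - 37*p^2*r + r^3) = 21*p^2 - 4*p*r - r^2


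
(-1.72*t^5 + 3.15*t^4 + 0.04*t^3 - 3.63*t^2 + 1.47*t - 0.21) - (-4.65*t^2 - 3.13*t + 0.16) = -1.72*t^5 + 3.15*t^4 + 0.04*t^3 + 1.02*t^2 + 4.6*t - 0.37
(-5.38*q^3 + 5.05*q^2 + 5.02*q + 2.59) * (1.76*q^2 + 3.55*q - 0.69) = -9.4688*q^5 - 10.211*q^4 + 30.4749*q^3 + 18.8949*q^2 + 5.7307*q - 1.7871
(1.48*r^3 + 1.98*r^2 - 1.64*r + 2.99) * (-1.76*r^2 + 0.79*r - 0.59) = -2.6048*r^5 - 2.3156*r^4 + 3.5774*r^3 - 7.7262*r^2 + 3.3297*r - 1.7641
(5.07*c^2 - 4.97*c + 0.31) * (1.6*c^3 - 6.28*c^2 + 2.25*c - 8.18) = 8.112*c^5 - 39.7916*c^4 + 43.1151*c^3 - 54.6019*c^2 + 41.3521*c - 2.5358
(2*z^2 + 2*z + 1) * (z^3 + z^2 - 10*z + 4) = 2*z^5 + 4*z^4 - 17*z^3 - 11*z^2 - 2*z + 4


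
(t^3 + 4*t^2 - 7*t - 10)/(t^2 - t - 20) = (-t^3 - 4*t^2 + 7*t + 10)/(-t^2 + t + 20)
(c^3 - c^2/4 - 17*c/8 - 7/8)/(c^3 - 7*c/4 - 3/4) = (4*c - 7)/(2*(2*c - 3))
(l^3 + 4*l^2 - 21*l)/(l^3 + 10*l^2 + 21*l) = (l - 3)/(l + 3)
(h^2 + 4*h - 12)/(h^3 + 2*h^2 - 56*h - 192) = (h - 2)/(h^2 - 4*h - 32)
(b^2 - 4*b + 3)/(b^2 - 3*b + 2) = (b - 3)/(b - 2)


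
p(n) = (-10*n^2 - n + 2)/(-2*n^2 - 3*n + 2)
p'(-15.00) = 0.04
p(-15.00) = 5.54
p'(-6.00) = 0.45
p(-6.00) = 6.77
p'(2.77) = 0.28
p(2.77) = 3.58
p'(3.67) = 0.20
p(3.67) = 3.79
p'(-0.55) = 3.24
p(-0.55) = -0.16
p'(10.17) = 0.05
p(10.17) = 4.43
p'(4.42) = 0.16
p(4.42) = 3.93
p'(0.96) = -0.12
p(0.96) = 3.00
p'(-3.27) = 4.45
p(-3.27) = 10.62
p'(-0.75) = 4.48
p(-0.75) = -0.92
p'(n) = (-20*n - 1)/(-2*n^2 - 3*n + 2) + (4*n + 3)*(-10*n^2 - n + 2)/(-2*n^2 - 3*n + 2)^2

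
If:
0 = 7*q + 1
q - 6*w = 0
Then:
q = -1/7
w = -1/42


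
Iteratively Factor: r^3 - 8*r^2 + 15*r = (r)*(r^2 - 8*r + 15) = r*(r - 3)*(r - 5)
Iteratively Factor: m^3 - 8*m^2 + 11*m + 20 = (m - 5)*(m^2 - 3*m - 4) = (m - 5)*(m - 4)*(m + 1)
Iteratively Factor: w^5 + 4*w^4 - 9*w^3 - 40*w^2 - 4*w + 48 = (w + 4)*(w^4 - 9*w^2 - 4*w + 12) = (w - 3)*(w + 4)*(w^3 + 3*w^2 - 4) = (w - 3)*(w - 1)*(w + 4)*(w^2 + 4*w + 4) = (w - 3)*(w - 1)*(w + 2)*(w + 4)*(w + 2)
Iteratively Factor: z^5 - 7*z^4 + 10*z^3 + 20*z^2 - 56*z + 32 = (z - 1)*(z^4 - 6*z^3 + 4*z^2 + 24*z - 32) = (z - 1)*(z + 2)*(z^3 - 8*z^2 + 20*z - 16) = (z - 2)*(z - 1)*(z + 2)*(z^2 - 6*z + 8) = (z - 2)^2*(z - 1)*(z + 2)*(z - 4)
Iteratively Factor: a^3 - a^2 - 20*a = (a + 4)*(a^2 - 5*a) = (a - 5)*(a + 4)*(a)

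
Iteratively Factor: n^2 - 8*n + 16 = (n - 4)*(n - 4)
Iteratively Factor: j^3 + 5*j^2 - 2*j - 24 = (j + 3)*(j^2 + 2*j - 8) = (j - 2)*(j + 3)*(j + 4)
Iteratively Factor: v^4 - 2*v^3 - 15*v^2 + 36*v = (v + 4)*(v^3 - 6*v^2 + 9*v) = (v - 3)*(v + 4)*(v^2 - 3*v) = (v - 3)^2*(v + 4)*(v)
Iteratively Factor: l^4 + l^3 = (l)*(l^3 + l^2) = l^2*(l^2 + l) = l^3*(l + 1)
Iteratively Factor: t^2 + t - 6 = (t - 2)*(t + 3)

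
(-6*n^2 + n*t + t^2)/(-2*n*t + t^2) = (3*n + t)/t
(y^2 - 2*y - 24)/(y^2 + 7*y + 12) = (y - 6)/(y + 3)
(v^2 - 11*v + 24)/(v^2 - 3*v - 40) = (v - 3)/(v + 5)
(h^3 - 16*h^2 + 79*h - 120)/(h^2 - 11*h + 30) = (h^2 - 11*h + 24)/(h - 6)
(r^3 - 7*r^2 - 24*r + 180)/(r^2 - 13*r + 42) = (r^2 - r - 30)/(r - 7)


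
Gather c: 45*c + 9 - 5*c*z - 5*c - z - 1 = c*(40 - 5*z) - z + 8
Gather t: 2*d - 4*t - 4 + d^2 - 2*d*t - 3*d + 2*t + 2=d^2 - d + t*(-2*d - 2) - 2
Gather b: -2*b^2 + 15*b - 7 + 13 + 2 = -2*b^2 + 15*b + 8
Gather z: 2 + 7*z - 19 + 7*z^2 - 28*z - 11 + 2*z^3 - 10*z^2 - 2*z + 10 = 2*z^3 - 3*z^2 - 23*z - 18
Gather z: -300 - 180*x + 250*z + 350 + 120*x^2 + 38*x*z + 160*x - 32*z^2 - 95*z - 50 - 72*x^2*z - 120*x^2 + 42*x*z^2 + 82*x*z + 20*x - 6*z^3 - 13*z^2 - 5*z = -6*z^3 + z^2*(42*x - 45) + z*(-72*x^2 + 120*x + 150)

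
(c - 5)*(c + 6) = c^2 + c - 30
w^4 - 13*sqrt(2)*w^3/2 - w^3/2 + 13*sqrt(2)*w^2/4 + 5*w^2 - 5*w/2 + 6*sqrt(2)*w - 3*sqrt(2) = (w - 1/2)*(w - 6*sqrt(2))*(w - sqrt(2))*(w + sqrt(2)/2)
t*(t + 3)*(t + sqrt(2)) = t^3 + sqrt(2)*t^2 + 3*t^2 + 3*sqrt(2)*t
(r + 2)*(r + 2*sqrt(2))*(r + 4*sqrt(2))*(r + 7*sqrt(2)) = r^4 + 2*r^3 + 13*sqrt(2)*r^3 + 26*sqrt(2)*r^2 + 100*r^2 + 112*sqrt(2)*r + 200*r + 224*sqrt(2)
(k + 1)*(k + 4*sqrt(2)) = k^2 + k + 4*sqrt(2)*k + 4*sqrt(2)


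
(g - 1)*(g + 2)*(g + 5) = g^3 + 6*g^2 + 3*g - 10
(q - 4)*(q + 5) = q^2 + q - 20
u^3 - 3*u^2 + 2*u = u*(u - 2)*(u - 1)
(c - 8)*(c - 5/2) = c^2 - 21*c/2 + 20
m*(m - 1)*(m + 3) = m^3 + 2*m^2 - 3*m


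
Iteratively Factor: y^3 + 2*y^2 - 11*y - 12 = (y - 3)*(y^2 + 5*y + 4) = (y - 3)*(y + 4)*(y + 1)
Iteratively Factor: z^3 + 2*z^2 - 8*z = (z - 2)*(z^2 + 4*z) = (z - 2)*(z + 4)*(z)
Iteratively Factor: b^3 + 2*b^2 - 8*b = (b + 4)*(b^2 - 2*b) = (b - 2)*(b + 4)*(b)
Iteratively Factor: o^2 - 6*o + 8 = (o - 4)*(o - 2)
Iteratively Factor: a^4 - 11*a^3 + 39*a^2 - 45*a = (a - 3)*(a^3 - 8*a^2 + 15*a) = (a - 5)*(a - 3)*(a^2 - 3*a) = a*(a - 5)*(a - 3)*(a - 3)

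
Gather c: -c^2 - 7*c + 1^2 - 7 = -c^2 - 7*c - 6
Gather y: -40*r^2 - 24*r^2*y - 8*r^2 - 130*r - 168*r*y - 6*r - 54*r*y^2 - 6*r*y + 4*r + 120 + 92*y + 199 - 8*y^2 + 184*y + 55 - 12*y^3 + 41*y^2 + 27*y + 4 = -48*r^2 - 132*r - 12*y^3 + y^2*(33 - 54*r) + y*(-24*r^2 - 174*r + 303) + 378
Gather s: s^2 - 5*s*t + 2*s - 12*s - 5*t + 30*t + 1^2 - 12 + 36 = s^2 + s*(-5*t - 10) + 25*t + 25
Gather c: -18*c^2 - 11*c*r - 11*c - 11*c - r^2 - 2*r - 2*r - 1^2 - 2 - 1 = -18*c^2 + c*(-11*r - 22) - r^2 - 4*r - 4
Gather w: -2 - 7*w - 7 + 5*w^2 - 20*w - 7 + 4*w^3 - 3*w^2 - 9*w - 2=4*w^3 + 2*w^2 - 36*w - 18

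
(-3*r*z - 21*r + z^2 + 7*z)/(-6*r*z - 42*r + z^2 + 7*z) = (-3*r + z)/(-6*r + z)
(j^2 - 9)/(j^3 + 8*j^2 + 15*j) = (j - 3)/(j*(j + 5))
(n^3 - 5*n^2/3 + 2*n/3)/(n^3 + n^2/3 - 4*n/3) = (3*n - 2)/(3*n + 4)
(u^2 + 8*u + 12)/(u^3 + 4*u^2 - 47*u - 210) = (u + 2)/(u^2 - 2*u - 35)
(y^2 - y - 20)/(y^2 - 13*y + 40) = (y + 4)/(y - 8)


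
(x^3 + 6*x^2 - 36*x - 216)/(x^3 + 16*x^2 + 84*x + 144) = (x - 6)/(x + 4)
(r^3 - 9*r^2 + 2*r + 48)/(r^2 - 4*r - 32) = (r^2 - r - 6)/(r + 4)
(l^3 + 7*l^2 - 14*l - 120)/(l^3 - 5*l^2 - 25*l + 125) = (l^2 + 2*l - 24)/(l^2 - 10*l + 25)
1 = 1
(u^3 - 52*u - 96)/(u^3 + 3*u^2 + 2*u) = (u^2 - 2*u - 48)/(u*(u + 1))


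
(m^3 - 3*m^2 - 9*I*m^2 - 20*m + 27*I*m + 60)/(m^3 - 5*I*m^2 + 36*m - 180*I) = (m^2 - m*(3 + 4*I) + 12*I)/(m^2 + 36)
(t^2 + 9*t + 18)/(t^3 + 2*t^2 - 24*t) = (t + 3)/(t*(t - 4))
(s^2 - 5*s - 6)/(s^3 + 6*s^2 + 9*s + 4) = (s - 6)/(s^2 + 5*s + 4)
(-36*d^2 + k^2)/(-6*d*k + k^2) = (6*d + k)/k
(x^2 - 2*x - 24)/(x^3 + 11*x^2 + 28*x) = (x - 6)/(x*(x + 7))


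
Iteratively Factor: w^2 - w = (w - 1)*(w)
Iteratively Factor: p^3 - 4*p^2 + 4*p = (p)*(p^2 - 4*p + 4) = p*(p - 2)*(p - 2)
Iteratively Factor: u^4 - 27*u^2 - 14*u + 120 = (u + 4)*(u^3 - 4*u^2 - 11*u + 30) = (u - 2)*(u + 4)*(u^2 - 2*u - 15) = (u - 5)*(u - 2)*(u + 4)*(u + 3)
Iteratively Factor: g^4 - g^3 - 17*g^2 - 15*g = (g - 5)*(g^3 + 4*g^2 + 3*g) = (g - 5)*(g + 3)*(g^2 + g) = g*(g - 5)*(g + 3)*(g + 1)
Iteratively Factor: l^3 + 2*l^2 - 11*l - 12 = (l - 3)*(l^2 + 5*l + 4) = (l - 3)*(l + 4)*(l + 1)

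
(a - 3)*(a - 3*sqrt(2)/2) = a^2 - 3*a - 3*sqrt(2)*a/2 + 9*sqrt(2)/2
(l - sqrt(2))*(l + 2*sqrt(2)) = l^2 + sqrt(2)*l - 4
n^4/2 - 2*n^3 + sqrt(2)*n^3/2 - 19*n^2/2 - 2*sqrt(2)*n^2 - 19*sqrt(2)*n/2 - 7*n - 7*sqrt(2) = (n/2 + sqrt(2)/2)*(n - 7)*(n + 1)*(n + 2)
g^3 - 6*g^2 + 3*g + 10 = (g - 5)*(g - 2)*(g + 1)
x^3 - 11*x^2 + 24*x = x*(x - 8)*(x - 3)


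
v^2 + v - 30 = (v - 5)*(v + 6)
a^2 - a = a*(a - 1)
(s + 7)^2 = s^2 + 14*s + 49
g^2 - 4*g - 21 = (g - 7)*(g + 3)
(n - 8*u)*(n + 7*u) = n^2 - n*u - 56*u^2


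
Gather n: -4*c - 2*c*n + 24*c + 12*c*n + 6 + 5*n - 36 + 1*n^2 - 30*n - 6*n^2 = 20*c - 5*n^2 + n*(10*c - 25) - 30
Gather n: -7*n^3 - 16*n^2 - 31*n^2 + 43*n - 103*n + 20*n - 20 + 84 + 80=-7*n^3 - 47*n^2 - 40*n + 144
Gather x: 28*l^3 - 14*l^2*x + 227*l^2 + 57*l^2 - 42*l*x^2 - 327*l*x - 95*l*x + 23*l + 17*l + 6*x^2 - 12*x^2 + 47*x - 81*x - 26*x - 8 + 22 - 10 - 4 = 28*l^3 + 284*l^2 + 40*l + x^2*(-42*l - 6) + x*(-14*l^2 - 422*l - 60)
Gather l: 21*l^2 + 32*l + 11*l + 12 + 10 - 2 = 21*l^2 + 43*l + 20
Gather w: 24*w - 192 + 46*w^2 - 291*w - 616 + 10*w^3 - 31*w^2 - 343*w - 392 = 10*w^3 + 15*w^2 - 610*w - 1200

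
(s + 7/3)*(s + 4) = s^2 + 19*s/3 + 28/3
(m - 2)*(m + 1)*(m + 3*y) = m^3 + 3*m^2*y - m^2 - 3*m*y - 2*m - 6*y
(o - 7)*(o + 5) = o^2 - 2*o - 35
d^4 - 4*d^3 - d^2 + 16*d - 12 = (d - 3)*(d - 2)*(d - 1)*(d + 2)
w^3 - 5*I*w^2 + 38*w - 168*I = (w - 7*I)*(w - 4*I)*(w + 6*I)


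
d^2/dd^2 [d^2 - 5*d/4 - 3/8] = 2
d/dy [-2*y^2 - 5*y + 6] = -4*y - 5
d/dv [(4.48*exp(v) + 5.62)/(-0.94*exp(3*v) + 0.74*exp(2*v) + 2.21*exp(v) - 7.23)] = (8.4224*exp(3*v) + 12.5332*exp(2*v) - 8.3176*exp(v) - 44.8106)*exp(v)/(0.8836*exp(6*v) - 1.3912*exp(5*v) - 3.6072*exp(4*v) + 16.8632*exp(3*v) - 5.8163*exp(2*v) - 31.9566*exp(v) + 52.2729)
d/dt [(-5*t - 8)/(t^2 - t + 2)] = (-5*t^2 + 5*t + (2*t - 1)*(5*t + 8) - 10)/(t^2 - t + 2)^2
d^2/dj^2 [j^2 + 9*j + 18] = 2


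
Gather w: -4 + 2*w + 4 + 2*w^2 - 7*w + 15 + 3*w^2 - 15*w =5*w^2 - 20*w + 15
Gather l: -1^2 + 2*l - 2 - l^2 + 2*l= -l^2 + 4*l - 3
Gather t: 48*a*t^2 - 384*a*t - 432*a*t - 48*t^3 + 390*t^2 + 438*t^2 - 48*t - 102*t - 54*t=-48*t^3 + t^2*(48*a + 828) + t*(-816*a - 204)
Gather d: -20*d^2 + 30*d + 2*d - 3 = -20*d^2 + 32*d - 3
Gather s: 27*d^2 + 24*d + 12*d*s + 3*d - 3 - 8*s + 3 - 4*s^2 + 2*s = 27*d^2 + 27*d - 4*s^2 + s*(12*d - 6)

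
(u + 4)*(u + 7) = u^2 + 11*u + 28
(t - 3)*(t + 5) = t^2 + 2*t - 15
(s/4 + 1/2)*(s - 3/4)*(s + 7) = s^3/4 + 33*s^2/16 + 29*s/16 - 21/8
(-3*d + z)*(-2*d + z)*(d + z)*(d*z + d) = 6*d^4*z + 6*d^4 + d^3*z^2 + d^3*z - 4*d^2*z^3 - 4*d^2*z^2 + d*z^4 + d*z^3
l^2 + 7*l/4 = l*(l + 7/4)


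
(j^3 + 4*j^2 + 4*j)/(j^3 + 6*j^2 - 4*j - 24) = j*(j + 2)/(j^2 + 4*j - 12)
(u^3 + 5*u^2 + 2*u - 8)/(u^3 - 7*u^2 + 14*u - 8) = (u^2 + 6*u + 8)/(u^2 - 6*u + 8)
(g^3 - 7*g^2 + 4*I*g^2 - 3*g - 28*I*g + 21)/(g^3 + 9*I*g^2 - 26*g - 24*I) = (g^2 + g*(-7 + I) - 7*I)/(g^2 + 6*I*g - 8)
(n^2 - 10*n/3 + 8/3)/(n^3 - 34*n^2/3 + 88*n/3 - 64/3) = 1/(n - 8)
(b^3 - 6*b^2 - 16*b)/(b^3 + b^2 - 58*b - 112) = b/(b + 7)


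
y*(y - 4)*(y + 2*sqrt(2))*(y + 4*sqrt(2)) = y^4 - 4*y^3 + 6*sqrt(2)*y^3 - 24*sqrt(2)*y^2 + 16*y^2 - 64*y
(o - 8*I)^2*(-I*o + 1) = -I*o^3 - 15*o^2 + 48*I*o - 64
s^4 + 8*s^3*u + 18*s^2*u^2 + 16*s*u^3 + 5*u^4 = (s + u)^3*(s + 5*u)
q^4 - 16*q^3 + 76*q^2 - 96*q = q*(q - 8)*(q - 6)*(q - 2)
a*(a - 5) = a^2 - 5*a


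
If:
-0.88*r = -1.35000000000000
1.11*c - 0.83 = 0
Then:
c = 0.75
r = 1.53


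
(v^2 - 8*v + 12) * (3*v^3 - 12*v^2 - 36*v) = 3*v^5 - 36*v^4 + 96*v^3 + 144*v^2 - 432*v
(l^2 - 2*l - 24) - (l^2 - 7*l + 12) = 5*l - 36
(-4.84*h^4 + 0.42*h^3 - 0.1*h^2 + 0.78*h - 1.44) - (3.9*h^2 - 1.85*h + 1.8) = -4.84*h^4 + 0.42*h^3 - 4.0*h^2 + 2.63*h - 3.24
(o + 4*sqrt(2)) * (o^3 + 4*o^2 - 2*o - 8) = o^4 + 4*o^3 + 4*sqrt(2)*o^3 - 2*o^2 + 16*sqrt(2)*o^2 - 8*sqrt(2)*o - 8*o - 32*sqrt(2)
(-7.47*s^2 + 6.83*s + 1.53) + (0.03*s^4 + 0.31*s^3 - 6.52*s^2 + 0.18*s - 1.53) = 0.03*s^4 + 0.31*s^3 - 13.99*s^2 + 7.01*s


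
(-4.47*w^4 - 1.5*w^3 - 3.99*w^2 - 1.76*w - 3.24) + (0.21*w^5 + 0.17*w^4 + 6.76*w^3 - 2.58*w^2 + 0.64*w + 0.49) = 0.21*w^5 - 4.3*w^4 + 5.26*w^3 - 6.57*w^2 - 1.12*w - 2.75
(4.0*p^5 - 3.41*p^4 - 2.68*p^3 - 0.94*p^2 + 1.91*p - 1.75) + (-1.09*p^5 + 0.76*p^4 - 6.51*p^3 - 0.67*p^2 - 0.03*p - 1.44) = 2.91*p^5 - 2.65*p^4 - 9.19*p^3 - 1.61*p^2 + 1.88*p - 3.19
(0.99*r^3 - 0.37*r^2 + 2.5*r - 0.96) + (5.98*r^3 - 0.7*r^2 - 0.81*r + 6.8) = 6.97*r^3 - 1.07*r^2 + 1.69*r + 5.84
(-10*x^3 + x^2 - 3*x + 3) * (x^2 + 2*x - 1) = -10*x^5 - 19*x^4 + 9*x^3 - 4*x^2 + 9*x - 3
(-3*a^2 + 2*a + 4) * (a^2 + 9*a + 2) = -3*a^4 - 25*a^3 + 16*a^2 + 40*a + 8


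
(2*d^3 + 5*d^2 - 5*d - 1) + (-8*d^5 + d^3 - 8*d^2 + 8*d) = -8*d^5 + 3*d^3 - 3*d^2 + 3*d - 1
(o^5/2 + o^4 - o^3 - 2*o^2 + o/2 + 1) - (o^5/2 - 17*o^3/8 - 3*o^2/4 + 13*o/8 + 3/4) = o^4 + 9*o^3/8 - 5*o^2/4 - 9*o/8 + 1/4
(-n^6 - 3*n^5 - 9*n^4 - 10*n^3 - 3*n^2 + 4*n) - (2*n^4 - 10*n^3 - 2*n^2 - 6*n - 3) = -n^6 - 3*n^5 - 11*n^4 - n^2 + 10*n + 3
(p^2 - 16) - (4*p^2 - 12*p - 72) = -3*p^2 + 12*p + 56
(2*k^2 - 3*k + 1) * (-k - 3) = -2*k^3 - 3*k^2 + 8*k - 3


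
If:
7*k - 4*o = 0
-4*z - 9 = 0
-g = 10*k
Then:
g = -40*o/7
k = 4*o/7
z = -9/4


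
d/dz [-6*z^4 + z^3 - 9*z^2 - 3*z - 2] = -24*z^3 + 3*z^2 - 18*z - 3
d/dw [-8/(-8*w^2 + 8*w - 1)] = 64*(1 - 2*w)/(8*w^2 - 8*w + 1)^2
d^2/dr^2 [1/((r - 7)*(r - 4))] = 2*((r - 7)^2 + (r - 7)*(r - 4) + (r - 4)^2)/((r - 7)^3*(r - 4)^3)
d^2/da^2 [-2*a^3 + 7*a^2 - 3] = 14 - 12*a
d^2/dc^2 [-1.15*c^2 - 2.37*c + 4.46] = -2.30000000000000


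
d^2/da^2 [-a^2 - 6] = -2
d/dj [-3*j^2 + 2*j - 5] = 2 - 6*j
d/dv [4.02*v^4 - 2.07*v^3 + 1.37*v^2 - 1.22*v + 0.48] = 16.08*v^3 - 6.21*v^2 + 2.74*v - 1.22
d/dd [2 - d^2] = -2*d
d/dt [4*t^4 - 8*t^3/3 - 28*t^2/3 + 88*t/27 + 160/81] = 16*t^3 - 8*t^2 - 56*t/3 + 88/27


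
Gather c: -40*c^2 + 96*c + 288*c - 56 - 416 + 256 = -40*c^2 + 384*c - 216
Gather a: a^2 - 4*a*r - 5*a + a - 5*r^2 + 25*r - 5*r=a^2 + a*(-4*r - 4) - 5*r^2 + 20*r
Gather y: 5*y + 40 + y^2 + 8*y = y^2 + 13*y + 40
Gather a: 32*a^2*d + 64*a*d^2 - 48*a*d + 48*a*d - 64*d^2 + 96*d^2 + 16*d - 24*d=32*a^2*d + 64*a*d^2 + 32*d^2 - 8*d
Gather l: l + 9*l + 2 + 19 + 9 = 10*l + 30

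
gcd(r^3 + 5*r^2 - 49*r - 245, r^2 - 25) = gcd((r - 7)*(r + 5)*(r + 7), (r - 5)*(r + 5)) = r + 5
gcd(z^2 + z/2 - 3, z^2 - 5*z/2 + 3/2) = z - 3/2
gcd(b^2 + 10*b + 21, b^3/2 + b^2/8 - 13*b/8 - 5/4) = 1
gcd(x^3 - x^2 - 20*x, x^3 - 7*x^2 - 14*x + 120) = x^2 - x - 20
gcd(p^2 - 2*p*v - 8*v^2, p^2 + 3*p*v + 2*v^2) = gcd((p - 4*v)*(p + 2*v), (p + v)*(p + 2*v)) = p + 2*v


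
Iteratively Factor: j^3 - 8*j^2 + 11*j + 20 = (j - 4)*(j^2 - 4*j - 5) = (j - 4)*(j + 1)*(j - 5)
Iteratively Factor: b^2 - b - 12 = (b - 4)*(b + 3)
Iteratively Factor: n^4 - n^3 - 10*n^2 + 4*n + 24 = (n + 2)*(n^3 - 3*n^2 - 4*n + 12) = (n - 3)*(n + 2)*(n^2 - 4) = (n - 3)*(n + 2)^2*(n - 2)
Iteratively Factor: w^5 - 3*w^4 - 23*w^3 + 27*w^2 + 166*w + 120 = (w - 5)*(w^4 + 2*w^3 - 13*w^2 - 38*w - 24) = (w - 5)*(w + 2)*(w^3 - 13*w - 12) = (w - 5)*(w + 1)*(w + 2)*(w^2 - w - 12) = (w - 5)*(w + 1)*(w + 2)*(w + 3)*(w - 4)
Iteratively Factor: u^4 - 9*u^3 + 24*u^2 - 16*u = (u - 4)*(u^3 - 5*u^2 + 4*u) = (u - 4)*(u - 1)*(u^2 - 4*u) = u*(u - 4)*(u - 1)*(u - 4)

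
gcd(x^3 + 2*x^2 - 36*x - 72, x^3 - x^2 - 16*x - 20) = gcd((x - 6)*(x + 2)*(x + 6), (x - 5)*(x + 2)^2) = x + 2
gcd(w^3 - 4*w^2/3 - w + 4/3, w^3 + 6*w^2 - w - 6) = w^2 - 1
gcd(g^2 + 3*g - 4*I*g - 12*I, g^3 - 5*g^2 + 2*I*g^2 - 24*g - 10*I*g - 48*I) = g + 3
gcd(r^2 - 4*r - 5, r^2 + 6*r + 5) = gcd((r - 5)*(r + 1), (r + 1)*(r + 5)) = r + 1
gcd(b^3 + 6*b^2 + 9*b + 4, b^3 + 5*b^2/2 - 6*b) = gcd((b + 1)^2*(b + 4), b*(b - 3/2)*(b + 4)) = b + 4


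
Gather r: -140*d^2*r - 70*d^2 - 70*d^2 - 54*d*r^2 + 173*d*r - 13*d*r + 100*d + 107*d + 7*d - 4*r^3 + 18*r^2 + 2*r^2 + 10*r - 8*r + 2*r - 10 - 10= -140*d^2 + 214*d - 4*r^3 + r^2*(20 - 54*d) + r*(-140*d^2 + 160*d + 4) - 20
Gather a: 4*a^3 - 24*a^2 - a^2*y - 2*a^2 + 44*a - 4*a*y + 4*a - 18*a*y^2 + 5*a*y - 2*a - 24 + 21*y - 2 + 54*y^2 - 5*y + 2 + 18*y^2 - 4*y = 4*a^3 + a^2*(-y - 26) + a*(-18*y^2 + y + 46) + 72*y^2 + 12*y - 24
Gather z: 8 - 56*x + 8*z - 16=-56*x + 8*z - 8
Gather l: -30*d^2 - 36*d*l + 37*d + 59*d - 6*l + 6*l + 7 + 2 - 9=-30*d^2 - 36*d*l + 96*d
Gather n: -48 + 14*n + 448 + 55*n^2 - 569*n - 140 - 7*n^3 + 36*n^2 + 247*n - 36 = -7*n^3 + 91*n^2 - 308*n + 224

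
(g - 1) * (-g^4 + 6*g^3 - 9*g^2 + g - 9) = -g^5 + 7*g^4 - 15*g^3 + 10*g^2 - 10*g + 9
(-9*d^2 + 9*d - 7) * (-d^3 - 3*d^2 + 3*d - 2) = 9*d^5 + 18*d^4 - 47*d^3 + 66*d^2 - 39*d + 14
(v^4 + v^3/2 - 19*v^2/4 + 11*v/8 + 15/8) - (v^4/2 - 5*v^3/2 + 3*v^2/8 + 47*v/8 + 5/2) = v^4/2 + 3*v^3 - 41*v^2/8 - 9*v/2 - 5/8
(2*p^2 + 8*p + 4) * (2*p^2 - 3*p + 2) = 4*p^4 + 10*p^3 - 12*p^2 + 4*p + 8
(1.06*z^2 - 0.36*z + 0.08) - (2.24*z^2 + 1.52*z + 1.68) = -1.18*z^2 - 1.88*z - 1.6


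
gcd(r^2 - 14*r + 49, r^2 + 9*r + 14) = 1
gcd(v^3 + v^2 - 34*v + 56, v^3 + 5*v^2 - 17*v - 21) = v + 7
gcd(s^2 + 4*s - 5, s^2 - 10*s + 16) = 1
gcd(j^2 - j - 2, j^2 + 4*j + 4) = 1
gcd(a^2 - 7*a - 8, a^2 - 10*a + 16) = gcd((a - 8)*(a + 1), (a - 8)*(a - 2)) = a - 8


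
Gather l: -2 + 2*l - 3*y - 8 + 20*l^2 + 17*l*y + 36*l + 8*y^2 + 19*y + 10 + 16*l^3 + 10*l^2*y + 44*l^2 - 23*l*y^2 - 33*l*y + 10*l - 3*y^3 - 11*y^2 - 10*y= 16*l^3 + l^2*(10*y + 64) + l*(-23*y^2 - 16*y + 48) - 3*y^3 - 3*y^2 + 6*y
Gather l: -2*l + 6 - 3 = 3 - 2*l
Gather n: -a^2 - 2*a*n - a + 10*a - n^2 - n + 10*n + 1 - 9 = -a^2 + 9*a - n^2 + n*(9 - 2*a) - 8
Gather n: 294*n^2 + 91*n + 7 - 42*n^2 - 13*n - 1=252*n^2 + 78*n + 6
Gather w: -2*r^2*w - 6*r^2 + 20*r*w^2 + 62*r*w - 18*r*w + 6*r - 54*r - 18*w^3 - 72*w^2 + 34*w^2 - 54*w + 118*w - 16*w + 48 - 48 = -6*r^2 - 48*r - 18*w^3 + w^2*(20*r - 38) + w*(-2*r^2 + 44*r + 48)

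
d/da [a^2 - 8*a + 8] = 2*a - 8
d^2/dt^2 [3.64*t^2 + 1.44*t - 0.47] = 7.28000000000000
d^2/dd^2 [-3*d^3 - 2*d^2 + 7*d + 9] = -18*d - 4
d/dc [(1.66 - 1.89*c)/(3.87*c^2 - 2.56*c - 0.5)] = (7.3143*c^2 - 12.8484*c + 5.1946)/(14.9769*c^4 - 19.8144*c^3 + 2.6836*c^2 + 2.56*c + 0.25)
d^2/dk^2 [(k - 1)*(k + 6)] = 2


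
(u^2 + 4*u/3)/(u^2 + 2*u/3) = (3*u + 4)/(3*u + 2)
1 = 1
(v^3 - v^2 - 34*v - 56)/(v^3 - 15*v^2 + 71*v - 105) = (v^2 + 6*v + 8)/(v^2 - 8*v + 15)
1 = 1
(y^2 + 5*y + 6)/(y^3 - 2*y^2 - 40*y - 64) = (y + 3)/(y^2 - 4*y - 32)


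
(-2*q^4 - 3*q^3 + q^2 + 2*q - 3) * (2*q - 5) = -4*q^5 + 4*q^4 + 17*q^3 - q^2 - 16*q + 15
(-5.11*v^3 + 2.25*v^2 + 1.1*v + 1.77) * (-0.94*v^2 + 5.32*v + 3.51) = 4.8034*v^5 - 29.3002*v^4 - 7.0001*v^3 + 12.0857*v^2 + 13.2774*v + 6.2127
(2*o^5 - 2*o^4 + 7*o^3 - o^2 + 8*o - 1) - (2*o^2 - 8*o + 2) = 2*o^5 - 2*o^4 + 7*o^3 - 3*o^2 + 16*o - 3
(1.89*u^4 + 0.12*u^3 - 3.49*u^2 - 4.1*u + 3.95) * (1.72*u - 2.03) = 3.2508*u^5 - 3.6303*u^4 - 6.2464*u^3 + 0.0327000000000002*u^2 + 15.117*u - 8.0185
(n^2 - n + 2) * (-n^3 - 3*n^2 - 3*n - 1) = -n^5 - 2*n^4 - 2*n^3 - 4*n^2 - 5*n - 2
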